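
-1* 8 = -8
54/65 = 0.83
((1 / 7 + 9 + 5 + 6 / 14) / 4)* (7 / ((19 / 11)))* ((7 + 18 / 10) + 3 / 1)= 33099 / 190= 174.21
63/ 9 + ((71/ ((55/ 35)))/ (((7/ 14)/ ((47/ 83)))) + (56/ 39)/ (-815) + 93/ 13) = 1895620942/ 29019705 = 65.32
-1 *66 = -66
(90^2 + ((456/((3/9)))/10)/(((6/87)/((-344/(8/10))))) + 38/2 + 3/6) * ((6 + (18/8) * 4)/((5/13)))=-65896623/2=-32948311.50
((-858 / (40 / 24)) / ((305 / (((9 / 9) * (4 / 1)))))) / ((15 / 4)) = -13728 / 7625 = -1.80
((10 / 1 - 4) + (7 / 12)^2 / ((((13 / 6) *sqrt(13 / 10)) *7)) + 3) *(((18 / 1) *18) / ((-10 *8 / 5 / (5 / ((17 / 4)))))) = -3645 / 17 - 945 *sqrt(130) / 22984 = -214.88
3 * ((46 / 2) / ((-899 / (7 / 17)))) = -483 / 15283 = -0.03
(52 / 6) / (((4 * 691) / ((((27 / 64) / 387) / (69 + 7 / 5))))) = 65 / 1338748928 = 0.00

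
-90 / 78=-15 / 13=-1.15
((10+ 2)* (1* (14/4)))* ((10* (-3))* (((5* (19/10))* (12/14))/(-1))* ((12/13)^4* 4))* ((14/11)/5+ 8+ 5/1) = 124076593152/314171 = 394933.31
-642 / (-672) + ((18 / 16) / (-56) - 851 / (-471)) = 578597 / 211008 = 2.74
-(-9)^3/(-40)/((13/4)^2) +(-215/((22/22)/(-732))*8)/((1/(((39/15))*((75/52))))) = 3989581542/845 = 4721398.27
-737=-737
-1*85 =-85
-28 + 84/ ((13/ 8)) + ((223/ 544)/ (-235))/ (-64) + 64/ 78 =7821771257/ 319088640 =24.51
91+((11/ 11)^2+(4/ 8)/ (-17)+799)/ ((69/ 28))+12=501605/ 1173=427.63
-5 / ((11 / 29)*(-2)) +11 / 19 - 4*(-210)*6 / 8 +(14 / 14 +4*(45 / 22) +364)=422327 / 418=1010.35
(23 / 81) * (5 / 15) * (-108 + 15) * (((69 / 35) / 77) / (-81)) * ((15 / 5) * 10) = 0.08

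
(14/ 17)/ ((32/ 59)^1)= 413/ 272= 1.52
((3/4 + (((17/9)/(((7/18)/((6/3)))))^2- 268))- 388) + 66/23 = -2515523/4508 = -558.01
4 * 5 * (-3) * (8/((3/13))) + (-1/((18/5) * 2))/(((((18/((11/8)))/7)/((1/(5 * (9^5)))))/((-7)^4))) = -636709018157/306110016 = -2080.00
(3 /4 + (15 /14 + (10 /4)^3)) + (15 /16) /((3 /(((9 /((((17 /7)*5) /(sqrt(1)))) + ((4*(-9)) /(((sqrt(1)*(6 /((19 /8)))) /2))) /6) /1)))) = 123331 /7616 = 16.19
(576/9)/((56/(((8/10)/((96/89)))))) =89/105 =0.85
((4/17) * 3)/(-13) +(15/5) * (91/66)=19847/4862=4.08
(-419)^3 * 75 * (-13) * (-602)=-43176076630050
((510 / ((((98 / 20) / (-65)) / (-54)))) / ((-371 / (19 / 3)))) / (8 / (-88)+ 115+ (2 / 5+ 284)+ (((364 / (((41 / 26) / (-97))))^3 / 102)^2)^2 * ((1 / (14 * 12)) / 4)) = -1427744751617510463971223451777072500 / 49968035233599514838725790332727439957168139454855670484622048105135662397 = -0.00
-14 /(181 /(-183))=2562 /181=14.15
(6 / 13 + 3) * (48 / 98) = 1080 / 637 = 1.70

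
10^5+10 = 100010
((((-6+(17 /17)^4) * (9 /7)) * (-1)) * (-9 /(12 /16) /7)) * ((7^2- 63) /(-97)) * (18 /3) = -6480 /679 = -9.54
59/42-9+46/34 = -4457/714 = -6.24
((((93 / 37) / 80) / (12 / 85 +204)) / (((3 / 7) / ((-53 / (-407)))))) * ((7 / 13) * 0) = 0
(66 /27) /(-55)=-2 /45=-0.04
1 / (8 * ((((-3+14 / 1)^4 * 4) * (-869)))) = -1 / 407136928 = -0.00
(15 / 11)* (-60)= -900 / 11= -81.82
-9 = -9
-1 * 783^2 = -613089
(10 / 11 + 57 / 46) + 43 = 22845 / 506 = 45.15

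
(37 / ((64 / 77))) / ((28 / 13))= 5291 / 256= 20.67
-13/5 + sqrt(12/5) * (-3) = -6 * sqrt(15)/5-13/5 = -7.25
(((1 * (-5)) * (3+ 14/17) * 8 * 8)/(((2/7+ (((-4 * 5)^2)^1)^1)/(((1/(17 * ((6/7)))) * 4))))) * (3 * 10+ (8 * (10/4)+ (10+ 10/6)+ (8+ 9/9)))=-216070400/3644001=-59.29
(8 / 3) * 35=280 / 3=93.33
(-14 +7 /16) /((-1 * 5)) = 2.71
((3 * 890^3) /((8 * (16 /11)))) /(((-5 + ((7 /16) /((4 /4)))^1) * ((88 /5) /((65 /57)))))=-28639365625 /11096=-2581053.14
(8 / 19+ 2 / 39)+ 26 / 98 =26783 / 36309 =0.74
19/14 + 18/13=499/182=2.74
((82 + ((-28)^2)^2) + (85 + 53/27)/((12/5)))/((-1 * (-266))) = 49796713/21546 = 2311.18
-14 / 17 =-0.82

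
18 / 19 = 0.95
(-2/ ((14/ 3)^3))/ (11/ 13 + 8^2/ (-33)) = 11583/ 643468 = 0.02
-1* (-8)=8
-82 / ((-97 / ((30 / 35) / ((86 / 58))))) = 14268 / 29197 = 0.49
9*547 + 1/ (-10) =49229/ 10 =4922.90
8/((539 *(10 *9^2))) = 4/218295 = 0.00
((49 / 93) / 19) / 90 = 49 / 159030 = 0.00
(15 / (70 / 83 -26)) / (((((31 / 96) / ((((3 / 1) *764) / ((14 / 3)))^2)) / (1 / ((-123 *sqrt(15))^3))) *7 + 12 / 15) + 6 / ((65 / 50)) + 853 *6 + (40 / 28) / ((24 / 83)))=-3602746621987183564275200 / 29777422263006509842968271349 -183753235810102184590000 *sqrt(15) / 29777422263006509842968271349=-0.00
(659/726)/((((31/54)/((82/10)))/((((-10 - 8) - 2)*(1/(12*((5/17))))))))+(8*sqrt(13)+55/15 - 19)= -4996637/56265+8*sqrt(13)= -59.96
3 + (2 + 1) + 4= 10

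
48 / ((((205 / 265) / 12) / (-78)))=-2381184 / 41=-58077.66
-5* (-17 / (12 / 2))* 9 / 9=85 / 6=14.17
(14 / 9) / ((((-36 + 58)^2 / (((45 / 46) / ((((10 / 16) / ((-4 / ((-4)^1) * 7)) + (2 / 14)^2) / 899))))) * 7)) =440510 / 119669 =3.68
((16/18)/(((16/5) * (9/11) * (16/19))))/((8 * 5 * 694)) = 209/14390784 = 0.00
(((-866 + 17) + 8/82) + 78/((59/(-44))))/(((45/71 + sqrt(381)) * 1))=2336830455/1547027908 - 11060997487 * sqrt(381)/4641083724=-45.01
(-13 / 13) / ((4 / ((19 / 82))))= -19 / 328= -0.06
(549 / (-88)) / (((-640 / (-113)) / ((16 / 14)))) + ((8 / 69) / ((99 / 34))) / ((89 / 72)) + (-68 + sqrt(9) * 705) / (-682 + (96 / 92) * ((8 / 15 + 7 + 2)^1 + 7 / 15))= -9990963485291 / 2337199751040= -4.27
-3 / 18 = -1 / 6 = -0.17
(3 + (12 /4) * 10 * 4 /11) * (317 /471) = 16167 /1727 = 9.36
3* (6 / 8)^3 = 81 / 64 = 1.27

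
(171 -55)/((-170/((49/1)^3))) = -6823642/85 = -80278.14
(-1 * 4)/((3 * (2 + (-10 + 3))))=4/15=0.27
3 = 3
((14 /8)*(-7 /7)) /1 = -7 /4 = -1.75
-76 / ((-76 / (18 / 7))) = 18 / 7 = 2.57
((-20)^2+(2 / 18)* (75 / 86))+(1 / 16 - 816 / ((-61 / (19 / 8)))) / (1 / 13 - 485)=317504332487 / 793698816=400.03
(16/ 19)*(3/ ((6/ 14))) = 112/ 19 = 5.89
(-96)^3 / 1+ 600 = -884136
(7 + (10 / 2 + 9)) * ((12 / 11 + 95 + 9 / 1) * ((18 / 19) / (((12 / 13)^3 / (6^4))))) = 720014022 / 209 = 3445043.17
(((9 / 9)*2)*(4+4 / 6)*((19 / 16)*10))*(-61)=-40565 / 6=-6760.83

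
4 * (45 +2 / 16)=361 / 2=180.50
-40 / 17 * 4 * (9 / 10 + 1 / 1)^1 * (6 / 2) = -912 / 17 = -53.65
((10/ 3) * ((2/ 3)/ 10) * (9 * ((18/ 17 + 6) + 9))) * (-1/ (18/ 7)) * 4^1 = -2548/ 51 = -49.96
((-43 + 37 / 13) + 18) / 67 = -288 / 871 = -0.33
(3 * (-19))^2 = 3249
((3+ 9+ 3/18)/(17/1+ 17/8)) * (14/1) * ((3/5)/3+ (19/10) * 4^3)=829864/765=1084.79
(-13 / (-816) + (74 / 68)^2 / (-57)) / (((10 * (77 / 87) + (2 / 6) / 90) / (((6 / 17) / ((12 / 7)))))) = -11665395 / 103546466608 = -0.00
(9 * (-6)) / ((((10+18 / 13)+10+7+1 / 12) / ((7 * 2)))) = -117936 / 4441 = -26.56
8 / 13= 0.62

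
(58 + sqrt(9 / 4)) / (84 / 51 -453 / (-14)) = 14161 / 8093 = 1.75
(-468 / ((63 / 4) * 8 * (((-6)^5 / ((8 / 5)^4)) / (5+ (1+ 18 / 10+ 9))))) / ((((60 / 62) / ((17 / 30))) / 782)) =1371515392 / 56953125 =24.08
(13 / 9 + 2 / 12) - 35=-601 / 18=-33.39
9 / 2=4.50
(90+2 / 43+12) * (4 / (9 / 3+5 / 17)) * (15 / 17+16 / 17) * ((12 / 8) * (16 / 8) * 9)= 1836378 / 301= 6100.92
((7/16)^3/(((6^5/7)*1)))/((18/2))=2401/286654464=0.00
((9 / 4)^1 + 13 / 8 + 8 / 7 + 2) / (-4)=-393 / 224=-1.75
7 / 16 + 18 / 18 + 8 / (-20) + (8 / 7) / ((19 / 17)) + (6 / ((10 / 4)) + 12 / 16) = 11087 / 2128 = 5.21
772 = 772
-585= -585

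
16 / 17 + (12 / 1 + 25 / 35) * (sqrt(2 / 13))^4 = 1.24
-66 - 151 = -217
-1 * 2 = -2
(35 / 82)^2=1225 / 6724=0.18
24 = 24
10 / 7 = 1.43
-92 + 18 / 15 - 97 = -187.80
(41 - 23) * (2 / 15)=2.40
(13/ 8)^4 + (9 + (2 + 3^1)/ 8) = 67985/ 4096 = 16.60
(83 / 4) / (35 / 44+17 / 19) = 17347 / 1413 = 12.28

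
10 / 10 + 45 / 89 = 134 / 89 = 1.51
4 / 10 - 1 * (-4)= 22 / 5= 4.40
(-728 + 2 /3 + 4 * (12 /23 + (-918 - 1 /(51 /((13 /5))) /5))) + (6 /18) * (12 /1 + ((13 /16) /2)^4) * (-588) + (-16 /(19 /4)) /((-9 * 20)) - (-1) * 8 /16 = -2959516323745573 /438180249600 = -6754.11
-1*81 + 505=424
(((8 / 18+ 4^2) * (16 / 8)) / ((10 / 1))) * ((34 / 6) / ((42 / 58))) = 72964 / 2835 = 25.74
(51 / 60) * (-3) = -51 / 20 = -2.55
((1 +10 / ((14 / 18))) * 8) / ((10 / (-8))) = -3104 / 35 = -88.69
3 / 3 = 1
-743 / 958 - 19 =-18945 / 958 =-19.78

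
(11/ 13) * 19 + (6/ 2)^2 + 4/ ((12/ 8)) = 1082/ 39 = 27.74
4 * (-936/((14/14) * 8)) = -468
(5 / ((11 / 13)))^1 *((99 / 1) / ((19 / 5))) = 2925 / 19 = 153.95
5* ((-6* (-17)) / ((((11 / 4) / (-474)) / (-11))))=966960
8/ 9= 0.89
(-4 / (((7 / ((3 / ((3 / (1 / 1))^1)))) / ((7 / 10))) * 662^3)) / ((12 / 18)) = -3 / 1450587640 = -0.00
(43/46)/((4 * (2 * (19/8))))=43/874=0.05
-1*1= -1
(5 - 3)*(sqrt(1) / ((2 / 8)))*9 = 72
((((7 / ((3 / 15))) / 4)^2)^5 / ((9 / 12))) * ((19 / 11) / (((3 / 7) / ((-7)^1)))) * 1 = -2568207586123046875 / 25952256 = -98958933902.43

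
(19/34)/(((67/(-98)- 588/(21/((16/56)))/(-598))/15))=-1391845/111299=-12.51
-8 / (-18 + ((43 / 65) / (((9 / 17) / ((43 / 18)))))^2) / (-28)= -221761800 / 7054758977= -0.03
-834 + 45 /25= -4161 /5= -832.20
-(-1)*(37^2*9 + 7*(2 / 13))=160187 / 13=12322.08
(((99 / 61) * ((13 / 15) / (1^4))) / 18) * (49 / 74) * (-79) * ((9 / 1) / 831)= -0.04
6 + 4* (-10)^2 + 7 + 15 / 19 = 7862 / 19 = 413.79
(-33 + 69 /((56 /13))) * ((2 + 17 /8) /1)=-31383 /448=-70.05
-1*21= -21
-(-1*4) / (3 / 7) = 9.33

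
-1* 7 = -7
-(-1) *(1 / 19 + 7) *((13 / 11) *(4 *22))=13936 / 19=733.47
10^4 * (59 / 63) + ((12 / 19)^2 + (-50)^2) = 269856572 / 22743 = 11865.48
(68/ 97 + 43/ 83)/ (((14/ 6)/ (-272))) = -8009040/ 56357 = -142.11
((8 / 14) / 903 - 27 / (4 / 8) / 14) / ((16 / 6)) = -24377 / 16856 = -1.45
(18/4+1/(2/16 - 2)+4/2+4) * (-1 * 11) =-3289/30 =-109.63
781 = 781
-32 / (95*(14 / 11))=-176 / 665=-0.26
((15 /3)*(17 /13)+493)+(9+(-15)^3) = -37264 /13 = -2866.46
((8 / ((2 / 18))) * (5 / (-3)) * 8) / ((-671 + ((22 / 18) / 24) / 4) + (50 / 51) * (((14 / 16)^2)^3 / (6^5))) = 49900809093120 / 34877921631959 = 1.43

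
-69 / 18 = -23 / 6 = -3.83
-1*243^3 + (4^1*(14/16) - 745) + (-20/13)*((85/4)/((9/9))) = -14349681.19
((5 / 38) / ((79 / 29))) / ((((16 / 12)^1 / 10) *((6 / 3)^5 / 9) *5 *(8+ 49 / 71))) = 277965 / 118542976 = 0.00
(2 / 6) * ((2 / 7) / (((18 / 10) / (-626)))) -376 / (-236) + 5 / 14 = -695183 / 22302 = -31.17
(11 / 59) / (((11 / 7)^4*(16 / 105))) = 252105 / 1256464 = 0.20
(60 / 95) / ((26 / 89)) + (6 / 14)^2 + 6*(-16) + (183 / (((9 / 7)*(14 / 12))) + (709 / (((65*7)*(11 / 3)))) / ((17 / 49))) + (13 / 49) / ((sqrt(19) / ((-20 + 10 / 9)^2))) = 375700*sqrt(19) / 75411 + 334629304 / 11316305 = 51.29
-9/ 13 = -0.69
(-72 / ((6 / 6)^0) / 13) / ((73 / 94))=-6768 / 949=-7.13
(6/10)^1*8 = 24/5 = 4.80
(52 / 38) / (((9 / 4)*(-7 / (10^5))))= -10400000 / 1197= -8688.39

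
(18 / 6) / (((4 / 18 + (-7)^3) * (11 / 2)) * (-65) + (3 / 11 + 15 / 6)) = 297 / 12132037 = 0.00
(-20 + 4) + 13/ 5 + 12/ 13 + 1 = -746/ 65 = -11.48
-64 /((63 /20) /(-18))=2560 /7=365.71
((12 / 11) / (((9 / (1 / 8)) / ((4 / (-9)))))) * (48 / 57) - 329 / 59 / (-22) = 165001 / 665874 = 0.25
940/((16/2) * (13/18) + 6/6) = 8460/61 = 138.69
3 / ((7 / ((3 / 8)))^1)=9 / 56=0.16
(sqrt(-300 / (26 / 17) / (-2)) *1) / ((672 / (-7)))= -5 *sqrt(663) / 1248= -0.10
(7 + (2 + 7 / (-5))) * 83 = 3154 / 5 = 630.80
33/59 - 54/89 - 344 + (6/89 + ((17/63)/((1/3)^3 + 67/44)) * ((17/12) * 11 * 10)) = -317.02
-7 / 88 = -0.08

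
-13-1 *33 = -46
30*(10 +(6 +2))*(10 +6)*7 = 60480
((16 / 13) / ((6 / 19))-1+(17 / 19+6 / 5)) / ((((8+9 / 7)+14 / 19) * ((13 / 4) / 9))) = 1553664 / 1126385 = 1.38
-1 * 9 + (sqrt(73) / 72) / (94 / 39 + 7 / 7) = -9 + 13 * sqrt(73) / 3192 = -8.97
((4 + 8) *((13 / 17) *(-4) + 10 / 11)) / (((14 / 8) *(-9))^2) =-0.10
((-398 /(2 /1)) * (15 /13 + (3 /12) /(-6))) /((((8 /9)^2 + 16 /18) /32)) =-1864431 /442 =-4218.17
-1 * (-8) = 8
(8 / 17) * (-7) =-56 / 17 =-3.29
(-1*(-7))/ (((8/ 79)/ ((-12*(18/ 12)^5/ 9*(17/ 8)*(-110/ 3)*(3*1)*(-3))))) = -125644365/ 256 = -490798.30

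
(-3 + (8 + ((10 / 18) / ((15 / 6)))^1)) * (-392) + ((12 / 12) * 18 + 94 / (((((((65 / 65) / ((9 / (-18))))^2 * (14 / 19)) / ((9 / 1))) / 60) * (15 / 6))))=4859.75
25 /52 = 0.48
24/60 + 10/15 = 1.07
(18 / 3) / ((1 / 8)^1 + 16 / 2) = 0.74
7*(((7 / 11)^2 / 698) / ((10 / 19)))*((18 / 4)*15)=175959 / 337832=0.52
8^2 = 64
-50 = -50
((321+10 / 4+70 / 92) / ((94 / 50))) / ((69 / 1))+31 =832903 / 24863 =33.50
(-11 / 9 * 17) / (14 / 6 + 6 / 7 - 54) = 119 / 291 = 0.41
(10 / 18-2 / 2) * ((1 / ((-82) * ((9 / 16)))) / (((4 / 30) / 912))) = 24320 / 369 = 65.91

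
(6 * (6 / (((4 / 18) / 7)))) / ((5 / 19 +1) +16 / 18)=96957 / 184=526.94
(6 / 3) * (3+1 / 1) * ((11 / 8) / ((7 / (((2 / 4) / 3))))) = 11 / 42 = 0.26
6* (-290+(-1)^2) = -1734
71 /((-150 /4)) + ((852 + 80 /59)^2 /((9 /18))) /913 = 379786867874 /238361475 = 1593.32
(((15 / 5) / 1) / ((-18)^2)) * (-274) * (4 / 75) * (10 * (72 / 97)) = -4384 / 4365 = -1.00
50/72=25/36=0.69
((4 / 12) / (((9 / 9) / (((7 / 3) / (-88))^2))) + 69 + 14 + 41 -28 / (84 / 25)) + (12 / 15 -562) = -465778123 / 1045440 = -445.53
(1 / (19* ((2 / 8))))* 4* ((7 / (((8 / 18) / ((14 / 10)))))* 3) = 5292 / 95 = 55.71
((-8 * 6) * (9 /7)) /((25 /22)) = -9504 /175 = -54.31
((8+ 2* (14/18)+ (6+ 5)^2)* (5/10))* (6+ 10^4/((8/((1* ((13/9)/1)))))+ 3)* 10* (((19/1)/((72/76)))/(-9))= -2639537.39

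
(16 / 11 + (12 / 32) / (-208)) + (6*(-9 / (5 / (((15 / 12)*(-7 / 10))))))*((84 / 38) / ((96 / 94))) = 38093677 / 1738880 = 21.91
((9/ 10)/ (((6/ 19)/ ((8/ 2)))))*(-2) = -114/ 5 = -22.80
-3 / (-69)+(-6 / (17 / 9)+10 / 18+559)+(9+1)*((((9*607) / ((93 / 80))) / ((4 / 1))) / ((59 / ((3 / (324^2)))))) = 580172528623 / 1042672662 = 556.43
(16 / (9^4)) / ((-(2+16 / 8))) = -4 / 6561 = -0.00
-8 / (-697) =8 / 697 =0.01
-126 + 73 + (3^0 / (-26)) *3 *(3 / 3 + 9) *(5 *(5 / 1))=-1064 / 13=-81.85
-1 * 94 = -94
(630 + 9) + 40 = 679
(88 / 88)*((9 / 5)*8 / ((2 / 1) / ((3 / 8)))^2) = 81 / 160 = 0.51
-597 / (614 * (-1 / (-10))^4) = -2985000 / 307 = -9723.13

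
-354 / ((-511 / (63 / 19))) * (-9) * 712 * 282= -5757280416 / 1387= -4150887.11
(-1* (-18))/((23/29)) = 522/23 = 22.70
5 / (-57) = -5 / 57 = -0.09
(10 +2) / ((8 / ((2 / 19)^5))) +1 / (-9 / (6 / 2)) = -2475955 / 7428297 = -0.33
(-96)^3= -884736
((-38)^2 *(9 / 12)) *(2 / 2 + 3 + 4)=8664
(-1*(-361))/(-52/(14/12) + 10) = -2527/242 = -10.44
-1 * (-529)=529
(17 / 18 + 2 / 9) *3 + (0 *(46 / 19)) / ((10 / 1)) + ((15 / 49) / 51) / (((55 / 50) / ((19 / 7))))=450887 / 128282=3.51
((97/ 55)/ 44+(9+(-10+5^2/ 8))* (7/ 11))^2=45414121/ 23425600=1.94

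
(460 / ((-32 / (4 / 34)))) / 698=-115 / 47464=-0.00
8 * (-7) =-56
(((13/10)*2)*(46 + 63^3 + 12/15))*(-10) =-32512194/5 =-6502438.80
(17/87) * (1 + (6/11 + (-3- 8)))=-1768/957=-1.85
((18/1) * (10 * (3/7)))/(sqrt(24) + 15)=2700/469-360 * sqrt(6)/469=3.88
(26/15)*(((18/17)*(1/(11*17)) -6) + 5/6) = -1279733/143055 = -8.95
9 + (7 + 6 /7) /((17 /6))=1401 /119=11.77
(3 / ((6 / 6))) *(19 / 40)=57 / 40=1.42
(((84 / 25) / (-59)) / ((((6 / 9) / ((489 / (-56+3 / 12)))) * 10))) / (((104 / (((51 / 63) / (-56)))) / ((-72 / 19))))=224451 / 5687113250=0.00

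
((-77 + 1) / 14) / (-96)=19 / 336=0.06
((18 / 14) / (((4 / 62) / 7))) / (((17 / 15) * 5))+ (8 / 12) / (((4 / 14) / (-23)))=-2963 / 102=-29.05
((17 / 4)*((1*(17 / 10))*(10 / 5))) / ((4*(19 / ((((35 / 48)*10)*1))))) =10115 / 7296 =1.39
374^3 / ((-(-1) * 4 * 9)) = 13078406 / 9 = 1453156.22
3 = 3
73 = 73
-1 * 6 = -6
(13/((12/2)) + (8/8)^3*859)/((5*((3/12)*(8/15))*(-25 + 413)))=5167/1552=3.33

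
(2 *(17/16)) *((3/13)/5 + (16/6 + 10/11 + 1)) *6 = 84269/1430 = 58.93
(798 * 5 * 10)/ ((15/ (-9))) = -23940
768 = 768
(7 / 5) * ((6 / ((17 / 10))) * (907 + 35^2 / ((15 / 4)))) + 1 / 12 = 6095.85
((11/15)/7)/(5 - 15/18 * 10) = -11/350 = -0.03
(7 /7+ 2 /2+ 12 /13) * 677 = 25726 /13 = 1978.92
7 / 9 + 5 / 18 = 19 / 18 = 1.06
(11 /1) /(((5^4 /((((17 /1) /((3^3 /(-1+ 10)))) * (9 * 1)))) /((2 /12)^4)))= 187 /270000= 0.00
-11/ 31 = -0.35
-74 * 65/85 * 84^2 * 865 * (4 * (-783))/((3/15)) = 91947835324800/17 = 5408696195576.47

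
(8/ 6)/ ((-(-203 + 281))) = -2/ 117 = -0.02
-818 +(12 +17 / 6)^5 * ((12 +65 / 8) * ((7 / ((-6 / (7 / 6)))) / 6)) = -44063636400265 / 13436928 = -3279293.93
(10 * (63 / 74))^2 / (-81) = -1225 / 1369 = -0.89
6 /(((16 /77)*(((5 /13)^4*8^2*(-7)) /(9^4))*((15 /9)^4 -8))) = 500890051233 /7360000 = 68055.71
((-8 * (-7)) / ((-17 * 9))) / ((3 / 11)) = -1.34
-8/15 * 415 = -221.33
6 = 6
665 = 665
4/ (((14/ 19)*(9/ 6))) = 76/ 21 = 3.62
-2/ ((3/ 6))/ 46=-2/ 23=-0.09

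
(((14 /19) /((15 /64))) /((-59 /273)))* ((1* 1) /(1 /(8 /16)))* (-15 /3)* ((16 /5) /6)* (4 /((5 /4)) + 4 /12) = 17285632 /252225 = 68.53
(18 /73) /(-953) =-18 /69569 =-0.00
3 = 3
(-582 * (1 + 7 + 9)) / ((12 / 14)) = -11543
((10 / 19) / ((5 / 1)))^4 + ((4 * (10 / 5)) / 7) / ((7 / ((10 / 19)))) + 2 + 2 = 26092420 / 6385729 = 4.09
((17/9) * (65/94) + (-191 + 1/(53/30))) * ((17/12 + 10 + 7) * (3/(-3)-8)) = 1874104973/59784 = 31347.94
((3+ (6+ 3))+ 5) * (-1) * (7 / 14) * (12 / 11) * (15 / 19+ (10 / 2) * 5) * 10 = -499800 / 209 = -2391.39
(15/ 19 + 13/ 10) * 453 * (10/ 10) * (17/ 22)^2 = 51974049/ 91960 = 565.18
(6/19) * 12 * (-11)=-792/19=-41.68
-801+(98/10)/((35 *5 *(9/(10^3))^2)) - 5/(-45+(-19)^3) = -61314019/559224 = -109.64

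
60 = 60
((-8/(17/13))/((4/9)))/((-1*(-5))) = -234/85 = -2.75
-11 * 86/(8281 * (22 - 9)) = -946/107653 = -0.01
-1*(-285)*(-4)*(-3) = 3420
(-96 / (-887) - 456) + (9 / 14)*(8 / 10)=-455.38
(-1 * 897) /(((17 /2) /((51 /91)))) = -414 /7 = -59.14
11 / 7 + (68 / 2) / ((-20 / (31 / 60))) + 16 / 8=11311 / 4200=2.69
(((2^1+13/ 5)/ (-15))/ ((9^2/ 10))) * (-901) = 34.11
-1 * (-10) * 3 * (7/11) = 210/11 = 19.09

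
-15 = -15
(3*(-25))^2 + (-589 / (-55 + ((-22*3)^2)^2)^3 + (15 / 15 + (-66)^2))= 68193191378354922058071073 / 6831616046719587463241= 9982.00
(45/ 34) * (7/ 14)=45/ 68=0.66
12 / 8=3 / 2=1.50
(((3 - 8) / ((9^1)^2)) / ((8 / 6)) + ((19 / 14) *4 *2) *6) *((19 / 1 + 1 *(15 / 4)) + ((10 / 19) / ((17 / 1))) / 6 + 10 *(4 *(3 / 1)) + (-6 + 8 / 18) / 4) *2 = 80896673891 / 4395384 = 18404.92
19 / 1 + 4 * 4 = 35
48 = 48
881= 881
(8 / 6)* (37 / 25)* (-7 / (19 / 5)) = -1036 / 285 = -3.64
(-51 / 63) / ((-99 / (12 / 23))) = 0.00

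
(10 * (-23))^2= 52900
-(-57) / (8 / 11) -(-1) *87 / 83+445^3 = 58512479737 / 664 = 88121204.42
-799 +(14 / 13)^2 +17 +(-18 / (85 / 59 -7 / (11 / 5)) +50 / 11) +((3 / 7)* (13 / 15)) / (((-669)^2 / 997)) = -504094403083972 / 658124576109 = -765.96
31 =31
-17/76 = -0.22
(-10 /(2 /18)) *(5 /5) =-90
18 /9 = 2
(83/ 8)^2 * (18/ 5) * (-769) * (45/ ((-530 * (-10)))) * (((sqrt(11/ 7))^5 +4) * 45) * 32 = -3861980289/ 265-467299614969 * sqrt(77)/ 363580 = -25851736.72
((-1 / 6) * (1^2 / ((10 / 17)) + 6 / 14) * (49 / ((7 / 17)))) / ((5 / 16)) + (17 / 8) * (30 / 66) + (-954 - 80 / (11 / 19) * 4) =-1640.85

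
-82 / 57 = -1.44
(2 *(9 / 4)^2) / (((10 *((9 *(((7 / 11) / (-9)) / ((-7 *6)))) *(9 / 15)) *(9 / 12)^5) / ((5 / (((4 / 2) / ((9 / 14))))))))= 754.29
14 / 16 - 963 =-7697 / 8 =-962.12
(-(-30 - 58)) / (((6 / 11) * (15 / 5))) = 484 / 9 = 53.78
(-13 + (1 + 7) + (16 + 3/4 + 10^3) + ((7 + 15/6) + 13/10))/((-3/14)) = -47719/10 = -4771.90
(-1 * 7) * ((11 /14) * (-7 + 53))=-253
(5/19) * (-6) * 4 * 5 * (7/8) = -27.63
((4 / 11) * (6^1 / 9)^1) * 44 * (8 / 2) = 128 / 3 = 42.67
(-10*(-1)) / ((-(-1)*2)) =5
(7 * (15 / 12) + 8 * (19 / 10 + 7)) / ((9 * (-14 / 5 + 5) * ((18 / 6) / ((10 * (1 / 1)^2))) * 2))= 2665 / 396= 6.73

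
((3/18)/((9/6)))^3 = 1/729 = 0.00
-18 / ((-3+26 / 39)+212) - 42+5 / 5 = -41.09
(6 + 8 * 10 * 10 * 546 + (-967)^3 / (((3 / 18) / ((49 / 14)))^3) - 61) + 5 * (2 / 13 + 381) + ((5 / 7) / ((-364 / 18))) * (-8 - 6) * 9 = -762041592656688 / 91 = -8374083435787.78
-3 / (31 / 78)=-234 / 31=-7.55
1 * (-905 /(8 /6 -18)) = 543 /10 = 54.30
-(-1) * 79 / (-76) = -1.04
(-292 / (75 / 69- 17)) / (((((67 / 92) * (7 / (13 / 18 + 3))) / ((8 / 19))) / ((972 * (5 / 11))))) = 222433920 / 89243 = 2492.45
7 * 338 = 2366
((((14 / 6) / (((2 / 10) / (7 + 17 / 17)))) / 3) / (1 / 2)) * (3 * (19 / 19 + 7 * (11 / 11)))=4480 / 3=1493.33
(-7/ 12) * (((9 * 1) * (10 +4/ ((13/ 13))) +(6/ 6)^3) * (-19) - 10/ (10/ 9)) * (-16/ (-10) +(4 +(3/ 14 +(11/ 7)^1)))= 10434.78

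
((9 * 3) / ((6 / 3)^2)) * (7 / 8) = 5.91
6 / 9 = 2 / 3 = 0.67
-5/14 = -0.36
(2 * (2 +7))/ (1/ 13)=234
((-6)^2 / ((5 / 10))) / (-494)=-36 / 247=-0.15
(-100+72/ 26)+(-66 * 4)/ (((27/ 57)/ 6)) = -44736/ 13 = -3441.23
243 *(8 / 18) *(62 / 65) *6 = 40176 / 65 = 618.09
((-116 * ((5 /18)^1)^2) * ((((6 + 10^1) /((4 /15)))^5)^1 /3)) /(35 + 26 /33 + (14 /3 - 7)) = -69347826.09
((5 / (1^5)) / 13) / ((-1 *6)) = -0.06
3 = 3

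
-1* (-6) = 6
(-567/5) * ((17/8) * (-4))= 9639/10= 963.90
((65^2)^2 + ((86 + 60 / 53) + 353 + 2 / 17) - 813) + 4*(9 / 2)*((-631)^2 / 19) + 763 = 312048905158 / 17119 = 18228220.41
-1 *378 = -378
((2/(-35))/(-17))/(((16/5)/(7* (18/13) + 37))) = 607/12376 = 0.05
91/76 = 1.20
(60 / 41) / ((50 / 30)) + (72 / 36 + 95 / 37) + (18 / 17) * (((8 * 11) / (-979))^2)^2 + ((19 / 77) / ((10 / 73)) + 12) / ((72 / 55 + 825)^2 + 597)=5.45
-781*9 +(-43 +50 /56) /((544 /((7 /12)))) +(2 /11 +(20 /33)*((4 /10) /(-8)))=-2018923177 /287232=-7028.89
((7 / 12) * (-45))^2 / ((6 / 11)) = 1263.28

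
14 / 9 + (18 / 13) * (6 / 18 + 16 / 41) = 12268 / 4797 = 2.56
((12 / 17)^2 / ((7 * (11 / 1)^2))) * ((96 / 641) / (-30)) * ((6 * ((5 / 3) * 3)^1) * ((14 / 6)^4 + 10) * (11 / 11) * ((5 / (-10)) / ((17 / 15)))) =4110080 / 2667400351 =0.00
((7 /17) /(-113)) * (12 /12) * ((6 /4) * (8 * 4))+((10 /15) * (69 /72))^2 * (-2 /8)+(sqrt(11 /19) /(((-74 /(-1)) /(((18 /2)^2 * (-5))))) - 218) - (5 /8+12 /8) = -2194864921 /9958464 - 405 * sqrt(209) /1406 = -224.57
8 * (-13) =-104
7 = 7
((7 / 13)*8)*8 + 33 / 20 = 9389 / 260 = 36.11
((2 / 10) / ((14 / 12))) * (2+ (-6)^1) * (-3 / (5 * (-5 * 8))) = -9 / 875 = -0.01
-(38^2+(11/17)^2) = -417437/289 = -1444.42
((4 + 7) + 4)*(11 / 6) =55 / 2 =27.50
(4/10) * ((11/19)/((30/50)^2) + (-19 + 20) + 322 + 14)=115804/855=135.44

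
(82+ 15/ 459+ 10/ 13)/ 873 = 164693/ 1736397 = 0.09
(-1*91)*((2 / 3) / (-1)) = 60.67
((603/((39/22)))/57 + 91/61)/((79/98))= 11014318/1190293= 9.25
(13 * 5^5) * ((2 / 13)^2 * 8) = 100000 / 13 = 7692.31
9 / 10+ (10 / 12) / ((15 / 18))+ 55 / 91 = 2279 / 910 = 2.50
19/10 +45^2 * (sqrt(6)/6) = 19/10 +675 * sqrt(6)/2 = 828.60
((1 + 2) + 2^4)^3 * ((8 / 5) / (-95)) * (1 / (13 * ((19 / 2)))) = -304 / 325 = -0.94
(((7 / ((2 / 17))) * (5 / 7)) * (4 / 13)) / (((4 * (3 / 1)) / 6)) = 85 / 13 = 6.54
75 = 75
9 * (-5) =-45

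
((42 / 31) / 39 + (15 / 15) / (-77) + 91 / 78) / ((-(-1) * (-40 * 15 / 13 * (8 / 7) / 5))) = -221267 / 1964160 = -0.11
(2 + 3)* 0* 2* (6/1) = 0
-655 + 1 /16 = -10479 /16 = -654.94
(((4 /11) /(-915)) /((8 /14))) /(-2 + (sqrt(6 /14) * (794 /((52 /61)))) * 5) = -0.00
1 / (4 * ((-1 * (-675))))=1 / 2700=0.00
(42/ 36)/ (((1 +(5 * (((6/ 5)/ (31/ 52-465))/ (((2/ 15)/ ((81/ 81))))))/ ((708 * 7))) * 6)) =69814759/ 359040312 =0.19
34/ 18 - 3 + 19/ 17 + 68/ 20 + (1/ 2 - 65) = -93473/ 1530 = -61.09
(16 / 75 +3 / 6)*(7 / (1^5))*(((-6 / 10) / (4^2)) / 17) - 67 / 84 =-1154729 / 1428000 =-0.81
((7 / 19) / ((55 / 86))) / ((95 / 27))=16254 / 99275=0.16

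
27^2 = 729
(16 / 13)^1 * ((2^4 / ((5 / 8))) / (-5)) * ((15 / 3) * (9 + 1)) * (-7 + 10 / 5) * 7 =143360 / 13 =11027.69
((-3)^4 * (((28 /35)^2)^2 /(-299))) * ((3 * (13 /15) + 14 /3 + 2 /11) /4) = -2123712 /10278125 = -0.21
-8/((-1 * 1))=8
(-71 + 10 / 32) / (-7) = 1131 / 112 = 10.10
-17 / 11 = -1.55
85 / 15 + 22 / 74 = 662 / 111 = 5.96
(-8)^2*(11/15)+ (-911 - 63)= -13906/15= -927.07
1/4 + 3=13/4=3.25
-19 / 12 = -1.58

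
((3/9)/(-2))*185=-185/6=-30.83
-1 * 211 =-211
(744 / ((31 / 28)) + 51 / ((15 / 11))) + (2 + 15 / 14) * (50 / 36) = 713.67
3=3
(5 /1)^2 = 25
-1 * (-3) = 3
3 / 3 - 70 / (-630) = 1.11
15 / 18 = 5 / 6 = 0.83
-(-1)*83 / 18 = 83 / 18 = 4.61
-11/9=-1.22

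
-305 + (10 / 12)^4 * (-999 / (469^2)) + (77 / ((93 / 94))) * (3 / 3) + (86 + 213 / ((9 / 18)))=93224033989 / 327301968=284.83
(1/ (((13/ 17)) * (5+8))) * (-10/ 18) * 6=-170/ 507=-0.34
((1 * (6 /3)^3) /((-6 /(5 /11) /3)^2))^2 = 2500 /14641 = 0.17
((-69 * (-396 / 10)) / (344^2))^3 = 318751954191 / 25892303048704000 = 0.00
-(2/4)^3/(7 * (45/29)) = -29/2520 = -0.01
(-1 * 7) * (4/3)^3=-448/27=-16.59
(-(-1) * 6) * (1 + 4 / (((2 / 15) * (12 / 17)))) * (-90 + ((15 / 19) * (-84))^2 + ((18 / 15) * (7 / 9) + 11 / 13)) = 26393339379 / 23465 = 1124796.05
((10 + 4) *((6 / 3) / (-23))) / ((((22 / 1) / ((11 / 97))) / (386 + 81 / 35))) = -2.44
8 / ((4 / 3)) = 6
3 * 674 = 2022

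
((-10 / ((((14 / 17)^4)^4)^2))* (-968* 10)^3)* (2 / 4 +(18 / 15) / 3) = 4719262311816129128829184645711726926816863086125 / 1158076352947993335620225414987776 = 4075087363456475.68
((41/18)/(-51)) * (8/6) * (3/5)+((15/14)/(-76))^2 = -92315497/2598160320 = -0.04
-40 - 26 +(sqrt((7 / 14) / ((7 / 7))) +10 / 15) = -196 / 3 +sqrt(2) / 2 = -64.63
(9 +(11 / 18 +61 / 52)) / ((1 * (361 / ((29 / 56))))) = 20909 / 1351584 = 0.02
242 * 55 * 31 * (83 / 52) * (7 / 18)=119863205 / 468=256117.96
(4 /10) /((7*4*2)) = 1 /140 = 0.01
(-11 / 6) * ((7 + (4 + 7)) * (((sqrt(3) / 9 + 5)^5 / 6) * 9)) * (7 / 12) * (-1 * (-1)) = -44504075 / 486 - 43983863 * sqrt(3) / 4374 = -108989.25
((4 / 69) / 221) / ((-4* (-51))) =1 / 777699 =0.00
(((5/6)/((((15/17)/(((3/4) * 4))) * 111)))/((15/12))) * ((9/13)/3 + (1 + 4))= 2312/21645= 0.11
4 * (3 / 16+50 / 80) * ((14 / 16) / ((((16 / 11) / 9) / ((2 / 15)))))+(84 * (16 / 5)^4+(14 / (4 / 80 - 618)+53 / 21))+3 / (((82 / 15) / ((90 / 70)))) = 15005807479289381 / 1702575840000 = 8813.59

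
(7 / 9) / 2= 7 / 18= 0.39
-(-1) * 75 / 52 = 1.44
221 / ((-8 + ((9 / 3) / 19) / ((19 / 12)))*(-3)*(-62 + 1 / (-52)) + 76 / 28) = -7260071 / 48198758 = -0.15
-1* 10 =-10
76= 76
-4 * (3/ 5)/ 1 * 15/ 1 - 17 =-53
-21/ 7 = -3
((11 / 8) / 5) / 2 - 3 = -2.86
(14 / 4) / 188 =7 / 376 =0.02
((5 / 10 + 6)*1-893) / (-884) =1773 / 1768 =1.00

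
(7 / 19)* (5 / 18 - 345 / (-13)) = 9.88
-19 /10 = -1.90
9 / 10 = 0.90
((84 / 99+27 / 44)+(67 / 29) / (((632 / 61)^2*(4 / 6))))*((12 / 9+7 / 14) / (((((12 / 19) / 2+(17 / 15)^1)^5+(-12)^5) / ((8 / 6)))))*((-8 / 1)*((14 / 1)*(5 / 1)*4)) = 2784666425633114203125 / 84678188229076018393223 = 0.03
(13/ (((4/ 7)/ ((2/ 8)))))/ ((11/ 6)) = 273/ 88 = 3.10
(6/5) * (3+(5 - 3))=6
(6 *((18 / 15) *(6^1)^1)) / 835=216 / 4175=0.05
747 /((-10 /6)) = -2241 /5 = -448.20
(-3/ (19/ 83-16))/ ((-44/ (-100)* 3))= 2075/ 14399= 0.14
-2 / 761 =-0.00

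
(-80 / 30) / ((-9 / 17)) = 136 / 27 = 5.04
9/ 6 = 3/ 2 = 1.50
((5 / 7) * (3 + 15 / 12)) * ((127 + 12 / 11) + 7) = 63155 / 154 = 410.10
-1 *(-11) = 11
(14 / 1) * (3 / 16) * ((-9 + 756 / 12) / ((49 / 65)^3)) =22244625 / 67228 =330.88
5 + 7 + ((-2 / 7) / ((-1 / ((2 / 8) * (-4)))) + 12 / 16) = 349 / 28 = 12.46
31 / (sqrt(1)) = 31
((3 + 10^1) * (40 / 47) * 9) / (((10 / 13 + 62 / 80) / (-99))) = -21902400 / 3431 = -6383.68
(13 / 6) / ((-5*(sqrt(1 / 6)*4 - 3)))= 13*sqrt(6) / 285 + 39 / 190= 0.32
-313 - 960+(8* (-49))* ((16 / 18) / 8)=-1316.56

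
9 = 9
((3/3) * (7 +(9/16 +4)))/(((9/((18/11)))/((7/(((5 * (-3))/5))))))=-4.91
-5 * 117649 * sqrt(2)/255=-3262.37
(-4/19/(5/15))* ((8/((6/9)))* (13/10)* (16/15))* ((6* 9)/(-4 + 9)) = -113.50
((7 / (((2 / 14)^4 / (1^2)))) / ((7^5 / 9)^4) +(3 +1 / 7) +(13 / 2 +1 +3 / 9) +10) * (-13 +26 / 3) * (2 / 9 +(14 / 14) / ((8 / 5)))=-473829020084932655 / 6152839716886128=-77.01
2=2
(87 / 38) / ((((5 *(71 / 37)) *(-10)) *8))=-3219 / 1079200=-0.00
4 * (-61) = -244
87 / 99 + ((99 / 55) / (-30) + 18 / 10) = 4321 / 1650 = 2.62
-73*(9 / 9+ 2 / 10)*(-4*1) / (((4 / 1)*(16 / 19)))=104.02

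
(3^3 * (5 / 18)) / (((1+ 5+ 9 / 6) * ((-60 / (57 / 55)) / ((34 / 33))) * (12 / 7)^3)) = -110789 / 31363200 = -0.00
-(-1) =1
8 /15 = 0.53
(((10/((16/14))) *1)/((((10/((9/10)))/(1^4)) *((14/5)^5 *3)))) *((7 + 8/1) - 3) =5625/307328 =0.02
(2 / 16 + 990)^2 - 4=62741985 / 64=980343.52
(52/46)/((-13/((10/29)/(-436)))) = 5/72703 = 0.00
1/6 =0.17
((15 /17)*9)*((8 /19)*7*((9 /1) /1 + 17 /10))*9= 728028 /323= 2253.96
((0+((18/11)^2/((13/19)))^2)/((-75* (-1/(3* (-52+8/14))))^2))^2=38594412149463214718976/9187282440361650625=4200.85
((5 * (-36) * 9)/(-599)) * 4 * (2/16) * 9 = 7290/599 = 12.17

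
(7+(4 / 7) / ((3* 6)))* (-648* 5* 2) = -318960 / 7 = -45565.71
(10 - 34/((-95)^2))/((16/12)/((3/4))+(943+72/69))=18674712/1766959625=0.01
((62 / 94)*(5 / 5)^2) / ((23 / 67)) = 2077 / 1081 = 1.92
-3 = -3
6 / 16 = 0.38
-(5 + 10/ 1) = -15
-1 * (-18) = 18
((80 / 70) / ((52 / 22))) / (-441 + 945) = 11 / 11466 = 0.00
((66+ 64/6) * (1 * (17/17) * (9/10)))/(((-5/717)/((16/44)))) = -197892/55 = -3598.04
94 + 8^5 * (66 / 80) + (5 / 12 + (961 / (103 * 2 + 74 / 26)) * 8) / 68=6677864783 / 246160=27128.15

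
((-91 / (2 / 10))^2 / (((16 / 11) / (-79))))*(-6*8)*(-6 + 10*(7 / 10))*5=2698570875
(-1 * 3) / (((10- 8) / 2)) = -3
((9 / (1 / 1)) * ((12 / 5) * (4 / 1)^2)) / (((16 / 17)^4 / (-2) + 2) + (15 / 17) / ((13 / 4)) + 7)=1876215744 / 48203765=38.92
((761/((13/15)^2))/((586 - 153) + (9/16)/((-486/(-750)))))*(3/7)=73969200/73910291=1.00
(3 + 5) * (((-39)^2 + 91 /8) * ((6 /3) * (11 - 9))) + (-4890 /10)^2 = 288157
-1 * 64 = -64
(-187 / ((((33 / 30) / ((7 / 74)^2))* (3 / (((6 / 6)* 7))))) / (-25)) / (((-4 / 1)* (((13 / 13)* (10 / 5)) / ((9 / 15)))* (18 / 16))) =-5831 / 616050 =-0.01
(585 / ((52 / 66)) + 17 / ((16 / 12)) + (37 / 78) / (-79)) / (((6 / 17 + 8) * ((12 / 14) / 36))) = 1107607613 / 291668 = 3797.49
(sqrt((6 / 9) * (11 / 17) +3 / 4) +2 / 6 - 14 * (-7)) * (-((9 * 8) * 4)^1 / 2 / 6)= -2360 - 4 * sqrt(12291) / 17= -2386.09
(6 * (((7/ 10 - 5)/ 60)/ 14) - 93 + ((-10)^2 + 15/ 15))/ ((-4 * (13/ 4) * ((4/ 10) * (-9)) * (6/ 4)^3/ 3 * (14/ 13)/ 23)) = 85537/ 26460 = 3.23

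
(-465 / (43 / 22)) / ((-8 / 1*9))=1705 / 516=3.30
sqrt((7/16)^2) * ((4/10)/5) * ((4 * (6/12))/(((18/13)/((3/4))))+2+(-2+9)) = 847/2400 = 0.35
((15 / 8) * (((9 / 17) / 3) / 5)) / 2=9 / 272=0.03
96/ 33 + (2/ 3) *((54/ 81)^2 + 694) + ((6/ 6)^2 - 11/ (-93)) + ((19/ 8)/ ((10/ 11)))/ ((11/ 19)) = 347290127/ 736560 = 471.50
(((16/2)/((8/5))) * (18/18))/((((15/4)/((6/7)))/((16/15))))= 128/105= 1.22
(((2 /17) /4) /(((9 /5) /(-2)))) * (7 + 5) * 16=-320 /51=-6.27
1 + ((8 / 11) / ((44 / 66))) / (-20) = 52 / 55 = 0.95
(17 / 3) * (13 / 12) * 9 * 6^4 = 71604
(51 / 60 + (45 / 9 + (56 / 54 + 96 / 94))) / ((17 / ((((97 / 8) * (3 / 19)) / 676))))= 19469161 / 14777792640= 0.00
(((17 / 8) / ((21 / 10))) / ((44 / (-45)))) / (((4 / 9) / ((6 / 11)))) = -34425 / 27104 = -1.27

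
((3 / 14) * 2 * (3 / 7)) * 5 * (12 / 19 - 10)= -8010 / 931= -8.60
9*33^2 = 9801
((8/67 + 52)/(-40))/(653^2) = -873/285694030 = -0.00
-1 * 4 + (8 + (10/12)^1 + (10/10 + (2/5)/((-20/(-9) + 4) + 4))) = 2026/345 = 5.87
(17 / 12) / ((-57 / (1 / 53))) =-0.00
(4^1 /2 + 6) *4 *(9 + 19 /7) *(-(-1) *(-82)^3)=-1446789632 /7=-206684233.14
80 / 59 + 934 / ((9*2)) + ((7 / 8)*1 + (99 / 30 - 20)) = 794797 / 21240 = 37.42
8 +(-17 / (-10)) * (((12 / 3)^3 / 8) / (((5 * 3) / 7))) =1076 / 75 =14.35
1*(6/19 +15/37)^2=0.52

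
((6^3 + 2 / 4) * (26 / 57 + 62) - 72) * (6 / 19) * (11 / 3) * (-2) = -33731984 / 1083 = -31146.80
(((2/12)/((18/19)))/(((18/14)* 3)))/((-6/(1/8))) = -133/139968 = -0.00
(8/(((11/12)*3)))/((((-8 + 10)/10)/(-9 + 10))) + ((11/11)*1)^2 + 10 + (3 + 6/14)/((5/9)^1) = 12211/385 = 31.72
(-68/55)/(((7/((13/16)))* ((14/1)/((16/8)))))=-221/10780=-0.02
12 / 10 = 6 / 5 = 1.20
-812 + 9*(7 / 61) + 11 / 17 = -840302 / 1037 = -810.32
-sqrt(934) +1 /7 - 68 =-475 /7 - sqrt(934) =-98.42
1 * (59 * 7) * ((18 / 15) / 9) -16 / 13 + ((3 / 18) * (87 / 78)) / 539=7544611 / 140140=53.84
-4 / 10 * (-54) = 108 / 5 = 21.60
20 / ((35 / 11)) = 44 / 7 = 6.29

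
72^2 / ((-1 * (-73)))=5184 / 73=71.01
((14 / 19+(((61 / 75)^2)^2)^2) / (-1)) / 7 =-17658247052417089 / 133150177001953125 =-0.13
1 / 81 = 0.01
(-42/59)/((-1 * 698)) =21/20591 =0.00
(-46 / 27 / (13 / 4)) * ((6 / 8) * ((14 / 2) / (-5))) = 322 / 585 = 0.55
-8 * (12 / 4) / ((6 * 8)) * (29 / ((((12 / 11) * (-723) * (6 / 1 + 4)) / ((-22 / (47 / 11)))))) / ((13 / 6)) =-38599 / 8835060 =-0.00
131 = 131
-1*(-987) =987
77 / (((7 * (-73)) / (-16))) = 176 / 73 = 2.41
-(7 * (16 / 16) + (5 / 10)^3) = -57 / 8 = -7.12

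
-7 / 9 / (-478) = 7 / 4302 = 0.00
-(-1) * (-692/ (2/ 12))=-4152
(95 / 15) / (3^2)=19 / 27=0.70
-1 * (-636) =636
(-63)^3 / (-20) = 250047 / 20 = 12502.35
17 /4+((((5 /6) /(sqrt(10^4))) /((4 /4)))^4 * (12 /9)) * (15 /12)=528768001 /124416000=4.25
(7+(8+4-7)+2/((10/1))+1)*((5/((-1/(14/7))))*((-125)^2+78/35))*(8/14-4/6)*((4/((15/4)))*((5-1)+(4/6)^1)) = 1540219648/1575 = 977917.24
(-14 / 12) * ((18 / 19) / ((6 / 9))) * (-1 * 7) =441 / 38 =11.61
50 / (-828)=-25 / 414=-0.06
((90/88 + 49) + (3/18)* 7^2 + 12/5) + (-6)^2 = 63749/660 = 96.59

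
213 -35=178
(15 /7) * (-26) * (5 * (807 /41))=-1573650 /287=-5483.10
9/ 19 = 0.47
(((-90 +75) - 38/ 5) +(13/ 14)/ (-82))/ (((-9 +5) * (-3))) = -43263/ 22960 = -1.88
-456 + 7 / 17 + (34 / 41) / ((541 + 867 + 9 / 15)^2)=-15751454216255 / 34573882753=-455.59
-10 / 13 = -0.77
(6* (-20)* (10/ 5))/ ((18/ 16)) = -640/ 3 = -213.33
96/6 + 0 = 16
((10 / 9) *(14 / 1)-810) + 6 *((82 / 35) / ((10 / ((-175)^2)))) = 380300 / 9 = 42255.56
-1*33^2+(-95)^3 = -858464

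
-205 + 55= -150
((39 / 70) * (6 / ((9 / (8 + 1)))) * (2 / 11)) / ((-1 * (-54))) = 13 / 1155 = 0.01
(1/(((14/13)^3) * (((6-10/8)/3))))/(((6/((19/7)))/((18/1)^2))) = 177957/2401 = 74.12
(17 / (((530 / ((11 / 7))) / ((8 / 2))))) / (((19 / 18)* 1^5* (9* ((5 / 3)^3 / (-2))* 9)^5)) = -23936 / 29040985107421875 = -0.00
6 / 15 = 2 / 5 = 0.40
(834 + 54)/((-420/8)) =-592/35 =-16.91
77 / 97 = 0.79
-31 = -31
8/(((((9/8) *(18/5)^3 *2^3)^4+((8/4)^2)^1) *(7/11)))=5371093750/13282448715398980663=0.00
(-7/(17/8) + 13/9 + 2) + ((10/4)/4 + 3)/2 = 4805/2448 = 1.96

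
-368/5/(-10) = 184/25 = 7.36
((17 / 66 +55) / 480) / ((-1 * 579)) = -3647 / 18342720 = -0.00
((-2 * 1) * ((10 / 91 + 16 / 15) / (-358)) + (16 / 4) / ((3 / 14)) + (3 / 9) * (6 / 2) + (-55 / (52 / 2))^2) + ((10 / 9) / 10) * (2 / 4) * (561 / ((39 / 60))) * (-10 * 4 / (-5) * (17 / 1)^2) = 1408797094847 / 12705420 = 110881.58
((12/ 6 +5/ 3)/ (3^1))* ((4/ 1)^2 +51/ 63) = 3883/ 189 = 20.54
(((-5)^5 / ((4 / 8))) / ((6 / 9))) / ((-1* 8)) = 9375 / 8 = 1171.88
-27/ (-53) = 27/ 53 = 0.51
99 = 99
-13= -13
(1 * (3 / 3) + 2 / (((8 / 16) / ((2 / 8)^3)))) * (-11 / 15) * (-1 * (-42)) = -1309 / 40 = -32.72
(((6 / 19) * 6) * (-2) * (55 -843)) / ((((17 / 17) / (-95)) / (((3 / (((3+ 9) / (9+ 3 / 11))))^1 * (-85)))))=614876400 / 11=55897854.55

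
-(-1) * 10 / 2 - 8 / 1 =-3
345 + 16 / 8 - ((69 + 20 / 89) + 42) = 20984 / 89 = 235.78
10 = 10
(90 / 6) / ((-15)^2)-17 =-254 / 15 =-16.93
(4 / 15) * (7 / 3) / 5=28 / 225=0.12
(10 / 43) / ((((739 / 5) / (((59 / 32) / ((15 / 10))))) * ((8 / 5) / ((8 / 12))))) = 7375 / 9151776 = 0.00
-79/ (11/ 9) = -64.64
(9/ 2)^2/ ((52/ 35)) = 2835/ 208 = 13.63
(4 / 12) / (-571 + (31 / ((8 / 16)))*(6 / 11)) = -11 / 17727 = -0.00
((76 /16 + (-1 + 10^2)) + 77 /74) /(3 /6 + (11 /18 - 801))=-139581 /1065452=-0.13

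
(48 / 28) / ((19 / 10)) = 120 / 133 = 0.90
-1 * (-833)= 833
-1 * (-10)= 10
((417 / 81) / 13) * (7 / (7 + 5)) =973 / 4212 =0.23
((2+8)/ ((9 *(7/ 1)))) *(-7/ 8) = -5/ 36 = -0.14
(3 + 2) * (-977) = -4885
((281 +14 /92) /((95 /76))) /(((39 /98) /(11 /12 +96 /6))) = 14293839 /1495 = 9561.10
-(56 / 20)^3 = -2744 / 125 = -21.95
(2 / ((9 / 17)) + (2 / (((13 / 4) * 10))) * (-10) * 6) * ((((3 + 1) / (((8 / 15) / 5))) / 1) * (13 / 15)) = 25 / 9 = 2.78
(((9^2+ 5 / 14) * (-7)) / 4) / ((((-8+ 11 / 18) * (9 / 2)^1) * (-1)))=-1139 / 266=-4.28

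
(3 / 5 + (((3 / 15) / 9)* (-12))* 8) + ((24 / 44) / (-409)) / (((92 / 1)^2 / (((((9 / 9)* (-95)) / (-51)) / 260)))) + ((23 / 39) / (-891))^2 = -1089604678679759929 / 710611949475061920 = -1.53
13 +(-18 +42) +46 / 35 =1341 / 35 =38.31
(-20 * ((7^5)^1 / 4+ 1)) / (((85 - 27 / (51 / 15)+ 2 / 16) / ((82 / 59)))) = -937381360 / 619323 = -1513.56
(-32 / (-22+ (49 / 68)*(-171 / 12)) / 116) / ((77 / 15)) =32640 / 19599041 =0.00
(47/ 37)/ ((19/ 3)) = 141/ 703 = 0.20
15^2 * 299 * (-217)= -14598675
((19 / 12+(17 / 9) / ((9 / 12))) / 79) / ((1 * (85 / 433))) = 191819 / 725220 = 0.26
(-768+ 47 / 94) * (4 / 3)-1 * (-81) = -2827 / 3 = -942.33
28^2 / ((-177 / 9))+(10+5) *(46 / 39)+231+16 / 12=483581 / 2301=210.16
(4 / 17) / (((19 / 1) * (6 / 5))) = 10 / 969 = 0.01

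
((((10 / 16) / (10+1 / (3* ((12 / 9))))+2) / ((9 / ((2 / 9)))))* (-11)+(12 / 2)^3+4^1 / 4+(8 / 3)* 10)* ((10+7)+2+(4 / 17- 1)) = 250280980 / 56457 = 4433.13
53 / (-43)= -53 / 43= -1.23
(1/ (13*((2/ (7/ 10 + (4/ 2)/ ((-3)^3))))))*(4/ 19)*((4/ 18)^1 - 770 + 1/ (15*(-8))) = -3602599/ 923400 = -3.90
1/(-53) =-1/53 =-0.02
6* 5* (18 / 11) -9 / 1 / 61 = 32841 / 671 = 48.94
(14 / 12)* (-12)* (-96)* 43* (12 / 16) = 43344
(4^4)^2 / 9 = 65536 / 9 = 7281.78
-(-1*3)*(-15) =-45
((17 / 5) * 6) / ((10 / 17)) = 867 / 25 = 34.68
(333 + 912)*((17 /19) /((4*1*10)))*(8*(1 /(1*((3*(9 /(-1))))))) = -8.25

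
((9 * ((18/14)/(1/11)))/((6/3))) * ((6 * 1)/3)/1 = 127.29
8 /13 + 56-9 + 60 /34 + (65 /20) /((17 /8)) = 11251 /221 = 50.91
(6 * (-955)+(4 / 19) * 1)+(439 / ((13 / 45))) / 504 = -79212743 / 13832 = -5726.77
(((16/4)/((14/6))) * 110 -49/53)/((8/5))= 348085/2968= 117.28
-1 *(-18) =18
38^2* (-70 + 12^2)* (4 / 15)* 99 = 14104992 / 5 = 2820998.40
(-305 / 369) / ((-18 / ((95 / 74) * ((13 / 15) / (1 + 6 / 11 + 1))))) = 0.02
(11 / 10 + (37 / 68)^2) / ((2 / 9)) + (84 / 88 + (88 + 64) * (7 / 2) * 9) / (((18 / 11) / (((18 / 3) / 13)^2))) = 4920800997 / 7814560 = 629.70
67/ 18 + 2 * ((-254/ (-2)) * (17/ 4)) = 9749/ 9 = 1083.22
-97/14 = -6.93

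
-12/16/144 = -1/192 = -0.01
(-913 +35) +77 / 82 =-71919 / 82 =-877.06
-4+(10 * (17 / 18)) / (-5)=-53 / 9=-5.89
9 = 9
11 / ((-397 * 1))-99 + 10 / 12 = -98.19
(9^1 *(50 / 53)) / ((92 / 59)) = 13275 / 2438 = 5.45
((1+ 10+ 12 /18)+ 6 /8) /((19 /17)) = 2533 /228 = 11.11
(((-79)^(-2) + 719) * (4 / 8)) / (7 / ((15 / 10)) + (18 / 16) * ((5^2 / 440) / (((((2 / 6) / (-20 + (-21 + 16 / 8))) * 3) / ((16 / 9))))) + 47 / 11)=8461728 / 106097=79.75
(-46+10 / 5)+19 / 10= -421 / 10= -42.10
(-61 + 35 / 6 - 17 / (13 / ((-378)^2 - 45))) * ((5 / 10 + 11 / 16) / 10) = -22187.80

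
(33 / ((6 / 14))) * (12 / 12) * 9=693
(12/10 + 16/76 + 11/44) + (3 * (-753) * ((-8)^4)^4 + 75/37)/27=-23550073051458216.93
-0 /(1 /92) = 0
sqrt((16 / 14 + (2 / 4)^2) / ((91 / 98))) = sqrt(6) / 2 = 1.22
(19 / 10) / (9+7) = 19 / 160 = 0.12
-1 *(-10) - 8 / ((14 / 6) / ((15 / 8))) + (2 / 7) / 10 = 18 / 5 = 3.60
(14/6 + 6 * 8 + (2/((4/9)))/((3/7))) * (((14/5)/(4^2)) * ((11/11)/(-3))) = -511/144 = -3.55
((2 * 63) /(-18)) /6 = -7 /6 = -1.17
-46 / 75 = -0.61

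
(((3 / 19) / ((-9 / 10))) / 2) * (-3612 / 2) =158.42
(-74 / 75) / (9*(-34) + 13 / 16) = 1184 / 366225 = 0.00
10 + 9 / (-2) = 11 / 2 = 5.50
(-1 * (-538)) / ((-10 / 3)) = -807 / 5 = -161.40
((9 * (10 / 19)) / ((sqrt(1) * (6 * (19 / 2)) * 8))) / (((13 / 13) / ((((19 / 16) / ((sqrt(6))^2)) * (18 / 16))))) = 45 / 19456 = 0.00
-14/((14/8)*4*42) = -1/21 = -0.05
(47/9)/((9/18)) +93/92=9485/828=11.46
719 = 719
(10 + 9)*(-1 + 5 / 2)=57 / 2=28.50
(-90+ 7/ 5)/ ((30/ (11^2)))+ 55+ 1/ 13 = -589439/ 1950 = -302.28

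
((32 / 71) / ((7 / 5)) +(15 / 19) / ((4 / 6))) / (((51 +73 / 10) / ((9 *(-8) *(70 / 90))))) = -1137800 / 786467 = -1.45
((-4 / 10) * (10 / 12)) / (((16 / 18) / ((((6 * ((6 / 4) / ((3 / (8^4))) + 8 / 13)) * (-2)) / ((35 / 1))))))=263.39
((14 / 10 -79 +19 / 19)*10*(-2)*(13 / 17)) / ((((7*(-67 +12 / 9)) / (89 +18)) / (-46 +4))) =38358216 / 3349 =11453.63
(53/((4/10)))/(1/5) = 1325/2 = 662.50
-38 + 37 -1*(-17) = 16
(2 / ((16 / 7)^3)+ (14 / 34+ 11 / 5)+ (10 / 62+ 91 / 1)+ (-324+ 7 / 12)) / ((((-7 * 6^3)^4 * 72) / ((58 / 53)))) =-15391087379 / 23063187066050272296960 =-0.00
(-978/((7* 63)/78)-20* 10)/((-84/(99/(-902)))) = -13707/28126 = -0.49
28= 28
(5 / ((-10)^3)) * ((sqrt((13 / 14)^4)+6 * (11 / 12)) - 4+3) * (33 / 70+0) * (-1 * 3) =104049 / 2744000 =0.04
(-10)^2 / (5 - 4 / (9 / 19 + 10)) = 21.65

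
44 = 44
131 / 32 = 4.09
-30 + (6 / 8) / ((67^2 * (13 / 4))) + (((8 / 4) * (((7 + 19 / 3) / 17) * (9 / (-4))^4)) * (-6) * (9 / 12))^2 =564699339687573 / 17269937152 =32698.40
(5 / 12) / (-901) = -5 / 10812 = -0.00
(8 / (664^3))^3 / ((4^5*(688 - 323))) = 1 / 18316208323636992678371000320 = 0.00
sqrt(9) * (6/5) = 18/5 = 3.60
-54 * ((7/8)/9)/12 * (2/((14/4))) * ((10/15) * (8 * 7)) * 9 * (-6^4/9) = 12096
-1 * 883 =-883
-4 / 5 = -0.80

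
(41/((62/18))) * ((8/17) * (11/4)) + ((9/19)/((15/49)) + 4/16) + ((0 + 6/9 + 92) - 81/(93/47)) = 41413403/600780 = 68.93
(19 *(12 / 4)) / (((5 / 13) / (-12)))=-1778.40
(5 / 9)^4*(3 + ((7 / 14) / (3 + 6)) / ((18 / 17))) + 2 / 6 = 0.62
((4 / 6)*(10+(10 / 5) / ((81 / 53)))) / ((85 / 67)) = 122744 / 20655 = 5.94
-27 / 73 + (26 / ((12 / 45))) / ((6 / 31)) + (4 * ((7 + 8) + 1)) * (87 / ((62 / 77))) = 67152053 / 9052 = 7418.48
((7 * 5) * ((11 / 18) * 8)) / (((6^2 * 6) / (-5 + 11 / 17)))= -3.45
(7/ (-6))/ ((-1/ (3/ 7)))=1/ 2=0.50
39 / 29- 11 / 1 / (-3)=436 / 87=5.01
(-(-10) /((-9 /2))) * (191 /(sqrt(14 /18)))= -481.27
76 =76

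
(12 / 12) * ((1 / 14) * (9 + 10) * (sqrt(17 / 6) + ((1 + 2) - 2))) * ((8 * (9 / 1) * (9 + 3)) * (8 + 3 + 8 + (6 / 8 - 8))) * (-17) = -273258 * sqrt(102) / 7 - 1639548 / 7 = -628474.07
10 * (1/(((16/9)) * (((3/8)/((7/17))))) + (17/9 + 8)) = 16075/153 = 105.07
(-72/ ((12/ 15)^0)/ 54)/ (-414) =0.00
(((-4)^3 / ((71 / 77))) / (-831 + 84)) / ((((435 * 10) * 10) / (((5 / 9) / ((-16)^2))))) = 77 / 16611188400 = 0.00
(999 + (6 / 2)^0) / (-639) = -1000 / 639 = -1.56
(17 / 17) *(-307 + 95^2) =8718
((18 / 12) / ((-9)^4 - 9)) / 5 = 1 / 21840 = 0.00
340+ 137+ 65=542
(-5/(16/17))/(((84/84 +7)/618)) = -410.39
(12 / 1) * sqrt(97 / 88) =3 * sqrt(2134) / 11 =12.60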